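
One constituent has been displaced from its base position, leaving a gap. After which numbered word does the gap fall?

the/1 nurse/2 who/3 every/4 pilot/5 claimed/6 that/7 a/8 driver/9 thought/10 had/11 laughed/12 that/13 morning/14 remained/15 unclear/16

10

The displaced element is "the nurse" (word 2).
It is linked across 2 clause boundaries (that → Ø).
It functions as the subject of "laughed", so the gap sits immediately after word 10 ("thought").
Base order: Every pilot claimed that a driver thought that the nurse had laughed that morning.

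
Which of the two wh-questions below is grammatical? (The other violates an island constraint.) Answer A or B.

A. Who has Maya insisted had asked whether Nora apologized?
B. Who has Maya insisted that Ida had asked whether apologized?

A

In B, the wh-phrase is extracted from inside a wh-island (introduced by "whether"), which blocks movement.
In A, the extraction path crosses only that-complement boundaries, which are transparent.
So A is grammatical.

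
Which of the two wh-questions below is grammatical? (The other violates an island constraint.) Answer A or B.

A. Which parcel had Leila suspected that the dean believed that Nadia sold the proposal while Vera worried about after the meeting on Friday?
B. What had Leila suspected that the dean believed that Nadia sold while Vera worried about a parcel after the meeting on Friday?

B

In A, the wh-phrase is extracted from inside an adjunct island (introduced by "while"), which blocks movement.
In B, the extraction path crosses only that-complement boundaries, which are transparent.
So B is grammatical.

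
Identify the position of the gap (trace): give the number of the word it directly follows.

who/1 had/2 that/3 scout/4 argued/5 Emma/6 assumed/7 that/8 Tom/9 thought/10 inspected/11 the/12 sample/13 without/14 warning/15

10

The displaced element is "who" (word 1).
It is linked across 3 clause boundaries (Ø → that → Ø).
It functions as the subject of "inspected", so the gap sits immediately after word 10 ("thought").
Base order: That scout had argued Emma assumed that Tom thought that who inspected the sample without warning.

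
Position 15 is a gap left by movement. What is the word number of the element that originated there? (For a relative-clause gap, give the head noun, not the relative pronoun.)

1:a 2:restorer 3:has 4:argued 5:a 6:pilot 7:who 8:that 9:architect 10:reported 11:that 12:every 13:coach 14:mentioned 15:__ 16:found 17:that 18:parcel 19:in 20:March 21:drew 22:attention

The gap at 15 is the subject of "found", inside a relative clause.
The relative pronoun is "who" (word 7); it is bound by the head noun immediately before it.
Its filler is the head noun "pilot", at word 6.

6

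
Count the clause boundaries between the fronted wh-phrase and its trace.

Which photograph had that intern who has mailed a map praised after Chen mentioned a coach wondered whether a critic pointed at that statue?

"which photograph" originates inside the matrix clause — no clause boundary is crossed.

0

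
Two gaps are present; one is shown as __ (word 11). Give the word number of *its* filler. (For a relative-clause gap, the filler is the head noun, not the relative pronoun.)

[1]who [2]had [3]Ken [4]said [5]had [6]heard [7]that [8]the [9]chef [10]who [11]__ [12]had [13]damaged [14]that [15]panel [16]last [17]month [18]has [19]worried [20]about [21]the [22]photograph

The marked gap is inside the relative clause, the subject of "damaged".
Its filler is the head noun "chef" (via "who"), at word 9.
(The other dependency links word 1 to a gap after word 4.)

9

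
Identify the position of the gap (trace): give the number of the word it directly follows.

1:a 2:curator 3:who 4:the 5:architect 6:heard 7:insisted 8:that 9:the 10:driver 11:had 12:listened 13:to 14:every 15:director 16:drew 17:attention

6

The displaced element is "a curator" (word 2).
It is linked across 1 clause boundary (Ø).
It functions as the subject of "insisted", so the gap sits immediately after word 6 ("heard").
Base order: The architect heard that a curator insisted that the driver had listened to every director.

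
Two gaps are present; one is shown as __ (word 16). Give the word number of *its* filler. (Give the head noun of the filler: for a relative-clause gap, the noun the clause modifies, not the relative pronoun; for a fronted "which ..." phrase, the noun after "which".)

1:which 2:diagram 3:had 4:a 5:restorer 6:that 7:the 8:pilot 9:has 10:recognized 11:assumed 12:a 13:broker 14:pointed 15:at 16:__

2

The marked gap is the object of the preposition "at" of "pointed".
Its filler is the fronted wh-phrase "which diagram", at word 2.
(The other dependency links word 5 to a gap after word 10.)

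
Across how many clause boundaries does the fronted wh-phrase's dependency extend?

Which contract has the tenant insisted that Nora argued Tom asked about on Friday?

2

"which contract" is extracted from the PP object of "asked".
Boundaries crossed, outermost first: [that], [Ø] — 2 in total.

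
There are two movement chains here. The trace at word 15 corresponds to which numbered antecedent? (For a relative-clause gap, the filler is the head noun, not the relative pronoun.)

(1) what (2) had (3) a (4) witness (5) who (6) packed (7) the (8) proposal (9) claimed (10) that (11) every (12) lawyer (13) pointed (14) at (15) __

1

The marked gap is the object of the preposition "at" of "pointed".
Its filler is the fronted wh-phrase "what", at word 1.
(The other dependency links word 4 to a gap after word 5.)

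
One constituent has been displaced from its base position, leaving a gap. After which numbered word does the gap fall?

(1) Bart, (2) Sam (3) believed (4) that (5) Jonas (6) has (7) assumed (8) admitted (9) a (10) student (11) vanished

7

The displaced element is "Bart" (word 1).
It is linked across 2 clause boundaries (that → Ø).
It functions as the subject of "admitted", so the gap sits immediately after word 7 ("assumed").
Base order: Sam believed that Jonas has assumed that Bart admitted a student vanished.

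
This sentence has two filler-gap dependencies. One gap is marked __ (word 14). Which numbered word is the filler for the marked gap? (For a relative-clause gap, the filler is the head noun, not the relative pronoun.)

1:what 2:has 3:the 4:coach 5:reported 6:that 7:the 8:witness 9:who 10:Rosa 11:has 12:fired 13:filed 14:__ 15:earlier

1

The marked gap is the direct object of "filed".
Its filler is the fronted wh-phrase "what", at word 1.
(The other dependency links word 8 to a gap after word 12.)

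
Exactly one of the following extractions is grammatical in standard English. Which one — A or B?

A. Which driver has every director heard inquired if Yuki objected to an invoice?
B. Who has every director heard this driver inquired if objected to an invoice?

A

In B, the wh-phrase is extracted from inside a wh-island (introduced by "if"), which blocks movement.
In A, the extraction path crosses only that-complement boundaries, which are transparent.
So A is grammatical.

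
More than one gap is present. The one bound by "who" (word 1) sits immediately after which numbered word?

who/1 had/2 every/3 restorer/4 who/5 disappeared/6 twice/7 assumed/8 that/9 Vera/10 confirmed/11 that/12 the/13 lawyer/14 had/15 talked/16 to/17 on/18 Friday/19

17

The displaced element is "who" (word 1).
It is linked across 2 clause boundaries (that → that).
It functions as the object of the preposition "to" of "talked", so the gap sits immediately after word 17 ("to").
Base order: Every restorer who disappeared twice had assumed that Vera confirmed that the lawyer had talked to who on Friday.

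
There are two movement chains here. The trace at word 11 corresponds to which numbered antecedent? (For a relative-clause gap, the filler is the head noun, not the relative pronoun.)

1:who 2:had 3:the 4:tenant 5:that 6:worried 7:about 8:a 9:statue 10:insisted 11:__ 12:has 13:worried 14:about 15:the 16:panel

1

The marked gap is the subject of "worried".
Its filler is the fronted wh-phrase "who", at word 1.
(The other dependency links word 4 to a gap after word 5.)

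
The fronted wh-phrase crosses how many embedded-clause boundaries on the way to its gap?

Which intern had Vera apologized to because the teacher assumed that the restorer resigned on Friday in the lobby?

"which intern" originates inside the matrix clause — no clause boundary is crossed.

0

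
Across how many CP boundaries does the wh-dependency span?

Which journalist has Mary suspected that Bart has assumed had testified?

2

"which journalist" is extracted from the subject of "testified".
Boundaries crossed, outermost first: [that], [Ø] — 2 in total.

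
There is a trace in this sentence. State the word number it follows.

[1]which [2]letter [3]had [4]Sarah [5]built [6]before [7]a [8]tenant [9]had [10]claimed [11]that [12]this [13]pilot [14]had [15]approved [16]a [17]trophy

5

The displaced element is "which letter" (word 2).
It functions as the direct object of "built", so the gap sits immediately after word 5 ("built").
Base order: Sarah had built which letter before a tenant had claimed that this pilot had approved a trophy.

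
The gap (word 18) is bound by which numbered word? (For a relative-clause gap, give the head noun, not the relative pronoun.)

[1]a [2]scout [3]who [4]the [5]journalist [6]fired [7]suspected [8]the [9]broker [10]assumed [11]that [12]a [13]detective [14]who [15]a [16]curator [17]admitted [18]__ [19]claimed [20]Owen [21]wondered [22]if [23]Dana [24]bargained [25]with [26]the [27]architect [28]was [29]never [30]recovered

The gap at 18 is the subject of "claimed", inside a relative clause.
The relative pronoun is "who" (word 14); it is bound by the head noun immediately before it.
Its filler is the head noun "detective", at word 13.

13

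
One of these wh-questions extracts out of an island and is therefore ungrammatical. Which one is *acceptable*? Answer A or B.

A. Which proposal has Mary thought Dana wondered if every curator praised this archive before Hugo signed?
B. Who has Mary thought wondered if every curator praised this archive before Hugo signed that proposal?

In A, the wh-phrase is extracted from inside a wh-island (introduced by "if"), which blocks movement.
In B, the extraction path crosses only that-complement boundaries, which are transparent.
So B is grammatical.

B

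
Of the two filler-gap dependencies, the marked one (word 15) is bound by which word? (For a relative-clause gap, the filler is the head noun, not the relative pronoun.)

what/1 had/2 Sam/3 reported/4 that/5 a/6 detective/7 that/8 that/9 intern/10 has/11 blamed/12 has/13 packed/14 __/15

1

The marked gap is the direct object of "packed".
Its filler is the fronted wh-phrase "what", at word 1.
(The other dependency links word 7 to a gap after word 12.)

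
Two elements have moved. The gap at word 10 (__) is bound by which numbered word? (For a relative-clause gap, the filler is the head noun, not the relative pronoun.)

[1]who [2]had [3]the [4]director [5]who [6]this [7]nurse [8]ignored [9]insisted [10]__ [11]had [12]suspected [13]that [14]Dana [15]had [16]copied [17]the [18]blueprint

The marked gap is the subject of "suspected".
Its filler is the fronted wh-phrase "who", at word 1.
(The other dependency links word 4 to a gap after word 8.)

1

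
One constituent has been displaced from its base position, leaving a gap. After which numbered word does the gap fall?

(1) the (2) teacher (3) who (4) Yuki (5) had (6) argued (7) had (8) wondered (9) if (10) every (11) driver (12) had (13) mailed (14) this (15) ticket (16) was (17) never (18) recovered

6

The displaced element is "the teacher" (word 2).
It is linked across 1 clause boundary (Ø).
It functions as the subject of "wondered", so the gap sits immediately after word 6 ("argued").
Base order: Yuki had argued that the teacher had wondered if every driver had mailed this ticket.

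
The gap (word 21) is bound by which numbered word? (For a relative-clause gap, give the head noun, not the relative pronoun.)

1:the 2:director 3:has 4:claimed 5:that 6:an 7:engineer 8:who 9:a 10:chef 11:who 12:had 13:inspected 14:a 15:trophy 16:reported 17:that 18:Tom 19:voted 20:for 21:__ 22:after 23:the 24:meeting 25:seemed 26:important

7

The gap at 21 is the prepositional object of "voted", inside a relative clause.
The relative pronoun is "who" (word 8); it is bound by the head noun immediately before it.
Its filler is the head noun "engineer", at word 7.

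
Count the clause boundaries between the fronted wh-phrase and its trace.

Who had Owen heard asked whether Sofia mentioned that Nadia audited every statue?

1

"who" is extracted from the subject of "asked".
Boundaries crossed, outermost first: [Ø] — 1 in total.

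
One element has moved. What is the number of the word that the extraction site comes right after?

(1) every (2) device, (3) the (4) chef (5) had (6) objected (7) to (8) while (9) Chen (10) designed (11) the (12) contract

7

The displaced element is "every device" (word 2).
It functions as the object of the preposition "to" of "objected", so the gap sits immediately after word 7 ("to").
Base order: The chef had objected to every device while Chen designed the contract.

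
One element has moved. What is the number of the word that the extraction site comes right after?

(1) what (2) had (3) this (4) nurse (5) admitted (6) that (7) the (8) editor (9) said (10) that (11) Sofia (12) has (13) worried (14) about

14

The displaced element is "what" (word 1).
It is linked across 2 clause boundaries (that → that).
It functions as the object of the preposition "about" of "worried", so the gap sits immediately after word 14 ("about").
Base order: This nurse had admitted that the editor said that Sofia has worried about what.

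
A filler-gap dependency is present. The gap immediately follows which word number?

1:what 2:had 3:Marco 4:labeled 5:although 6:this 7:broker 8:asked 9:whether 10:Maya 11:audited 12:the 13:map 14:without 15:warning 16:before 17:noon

The displaced element is "what" (word 1).
It functions as the direct object of "labeled", so the gap sits immediately after word 4 ("labeled").
Base order: Marco had labeled what although this broker asked whether Maya audited the map without warning before noon.

4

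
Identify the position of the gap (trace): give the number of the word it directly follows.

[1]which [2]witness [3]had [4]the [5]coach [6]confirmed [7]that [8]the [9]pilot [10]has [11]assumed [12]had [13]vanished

11

The displaced element is "which witness" (word 2).
It is linked across 2 clause boundaries (that → Ø).
It functions as the subject of "vanished", so the gap sits immediately after word 11 ("assumed").
Base order: The coach had confirmed that the pilot has assumed that which witness had vanished.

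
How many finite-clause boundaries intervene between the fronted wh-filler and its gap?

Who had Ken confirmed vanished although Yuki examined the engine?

1

"who" is extracted from the subject of "vanished".
Boundaries crossed, outermost first: [Ø] — 1 in total.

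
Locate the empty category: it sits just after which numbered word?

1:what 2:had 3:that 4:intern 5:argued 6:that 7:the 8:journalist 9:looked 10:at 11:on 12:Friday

10

The displaced element is "what" (word 1).
It is linked across 1 clause boundary (that).
It functions as the object of the preposition "at" of "looked", so the gap sits immediately after word 10 ("at").
Base order: That intern had argued that the journalist looked at what on Friday.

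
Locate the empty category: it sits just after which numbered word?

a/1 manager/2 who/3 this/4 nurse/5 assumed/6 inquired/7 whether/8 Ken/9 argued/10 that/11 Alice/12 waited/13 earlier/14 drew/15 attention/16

The displaced element is "a manager" (word 2).
It is linked across 1 clause boundary (Ø).
It functions as the subject of "inquired", so the gap sits immediately after word 6 ("assumed").
Base order: This nurse assumed a manager inquired whether Ken argued that Alice waited earlier.

6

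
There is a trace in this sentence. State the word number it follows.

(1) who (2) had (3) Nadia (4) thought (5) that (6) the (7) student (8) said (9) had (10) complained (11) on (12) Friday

8

The displaced element is "who" (word 1).
It is linked across 2 clause boundaries (that → Ø).
It functions as the subject of "complained", so the gap sits immediately after word 8 ("said").
Base order: Nadia had thought that the student said who had complained on Friday.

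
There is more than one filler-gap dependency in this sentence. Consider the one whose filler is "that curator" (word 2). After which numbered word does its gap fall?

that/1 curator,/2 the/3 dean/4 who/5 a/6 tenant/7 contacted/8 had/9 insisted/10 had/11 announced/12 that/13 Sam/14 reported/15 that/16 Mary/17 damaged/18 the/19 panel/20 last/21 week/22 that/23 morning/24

The displaced element is "that curator" (word 2).
It is linked across 1 clause boundary (Ø).
It functions as the subject of "announced", so the gap sits immediately after word 10 ("insisted").
Base order: The dean who a tenant contacted had insisted that that curator had announced that Sam reported that Mary damaged the panel last week that morning.

10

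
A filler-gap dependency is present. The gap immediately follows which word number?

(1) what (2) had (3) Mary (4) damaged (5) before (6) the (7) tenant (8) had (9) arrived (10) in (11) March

4

The displaced element is "what" (word 1).
It functions as the direct object of "damaged", so the gap sits immediately after word 4 ("damaged").
Base order: Mary had damaged what before the tenant had arrived in March.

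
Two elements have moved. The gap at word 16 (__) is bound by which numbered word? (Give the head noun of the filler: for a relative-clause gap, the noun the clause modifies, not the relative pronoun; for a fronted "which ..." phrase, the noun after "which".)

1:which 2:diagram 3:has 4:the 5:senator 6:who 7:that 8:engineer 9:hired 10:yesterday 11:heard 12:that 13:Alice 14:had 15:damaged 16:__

The marked gap is the direct object of "damaged".
Its filler is the fronted wh-phrase "which diagram", at word 2.
(The other dependency links word 5 to a gap after word 9.)

2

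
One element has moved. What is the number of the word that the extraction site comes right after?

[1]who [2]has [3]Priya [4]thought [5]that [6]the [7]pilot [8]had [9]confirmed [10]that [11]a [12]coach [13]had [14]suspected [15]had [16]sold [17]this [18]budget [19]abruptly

14

The displaced element is "who" (word 1).
It is linked across 3 clause boundaries (that → that → Ø).
It functions as the subject of "sold", so the gap sits immediately after word 14 ("suspected").
Base order: Priya has thought that the pilot had confirmed that a coach had suspected that who had sold this budget abruptly.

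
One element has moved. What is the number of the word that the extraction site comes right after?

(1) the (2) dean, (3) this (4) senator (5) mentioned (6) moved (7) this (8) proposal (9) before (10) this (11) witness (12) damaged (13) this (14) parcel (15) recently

The displaced element is "the dean" (word 2).
It is linked across 1 clause boundary (Ø).
It functions as the subject of "moved", so the gap sits immediately after word 5 ("mentioned").
Base order: This senator mentioned the dean moved this proposal before this witness damaged this parcel recently.

5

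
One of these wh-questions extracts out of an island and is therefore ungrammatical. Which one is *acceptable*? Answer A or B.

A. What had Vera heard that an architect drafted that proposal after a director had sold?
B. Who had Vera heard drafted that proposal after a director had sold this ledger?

In A, the wh-phrase is extracted from inside an adjunct island (introduced by "after"), which blocks movement.
In B, the extraction path crosses only that-complement boundaries, which are transparent.
So B is grammatical.

B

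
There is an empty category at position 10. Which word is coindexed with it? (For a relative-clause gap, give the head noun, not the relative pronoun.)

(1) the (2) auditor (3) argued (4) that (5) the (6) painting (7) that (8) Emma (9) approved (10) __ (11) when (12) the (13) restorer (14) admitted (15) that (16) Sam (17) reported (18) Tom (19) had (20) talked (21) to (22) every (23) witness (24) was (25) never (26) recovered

6

The gap at 10 is the object of "approved", inside a relative clause.
The relative pronoun is "that" (word 7); it is bound by the head noun immediately before it.
Its filler is the head noun "painting", at word 6.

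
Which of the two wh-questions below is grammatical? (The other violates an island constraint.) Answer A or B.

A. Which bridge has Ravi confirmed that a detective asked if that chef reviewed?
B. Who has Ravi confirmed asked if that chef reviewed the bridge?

In A, the wh-phrase is extracted from inside a wh-island (introduced by "if"), which blocks movement.
In B, the extraction path crosses only that-complement boundaries, which are transparent.
So B is grammatical.

B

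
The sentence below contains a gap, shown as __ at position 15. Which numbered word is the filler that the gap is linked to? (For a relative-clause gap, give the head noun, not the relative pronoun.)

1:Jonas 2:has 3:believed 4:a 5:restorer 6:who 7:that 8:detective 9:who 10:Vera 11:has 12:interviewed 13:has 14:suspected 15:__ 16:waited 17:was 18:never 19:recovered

The gap at 15 is the subject of "waited", inside a relative clause.
The relative pronoun is "who" (word 6); it is bound by the head noun immediately before it.
Its filler is the head noun "restorer", at word 5.

5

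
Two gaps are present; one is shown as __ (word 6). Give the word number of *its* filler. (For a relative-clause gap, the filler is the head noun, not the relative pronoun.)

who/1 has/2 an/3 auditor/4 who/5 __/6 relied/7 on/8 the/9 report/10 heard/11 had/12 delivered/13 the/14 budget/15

The marked gap is inside the relative clause, the subject of "relied".
Its filler is the head noun "auditor" (via "who"), at word 4.
(The other dependency links word 1 to a gap after word 11.)

4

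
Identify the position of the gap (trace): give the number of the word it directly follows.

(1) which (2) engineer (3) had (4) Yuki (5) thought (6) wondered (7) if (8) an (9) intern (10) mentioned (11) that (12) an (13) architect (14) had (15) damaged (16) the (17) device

The displaced element is "which engineer" (word 2).
It is linked across 1 clause boundary (Ø).
It functions as the subject of "wondered", so the gap sits immediately after word 5 ("thought").
Base order: Yuki had thought that which engineer wondered if an intern mentioned that an architect had damaged the device.

5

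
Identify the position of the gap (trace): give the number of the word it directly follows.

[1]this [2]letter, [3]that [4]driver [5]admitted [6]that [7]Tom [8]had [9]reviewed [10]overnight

The displaced element is "this letter" (word 2).
It is linked across 1 clause boundary (that).
It functions as the direct object of "reviewed", so the gap sits immediately after word 9 ("reviewed").
Base order: That driver admitted that Tom had reviewed this letter overnight.

9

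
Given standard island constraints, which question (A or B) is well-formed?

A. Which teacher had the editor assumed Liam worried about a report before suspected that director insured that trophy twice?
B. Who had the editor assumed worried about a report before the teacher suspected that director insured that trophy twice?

In A, the wh-phrase is extracted from inside an adjunct island (introduced by "before"), which blocks movement.
In B, the extraction path crosses only that-complement boundaries, which are transparent.
So B is grammatical.

B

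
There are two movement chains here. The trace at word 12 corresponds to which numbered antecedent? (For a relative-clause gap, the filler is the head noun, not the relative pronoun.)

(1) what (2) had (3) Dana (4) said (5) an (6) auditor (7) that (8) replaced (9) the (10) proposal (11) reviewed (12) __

The marked gap is the direct object of "reviewed".
Its filler is the fronted wh-phrase "what", at word 1.
(The other dependency links word 6 to a gap after word 7.)

1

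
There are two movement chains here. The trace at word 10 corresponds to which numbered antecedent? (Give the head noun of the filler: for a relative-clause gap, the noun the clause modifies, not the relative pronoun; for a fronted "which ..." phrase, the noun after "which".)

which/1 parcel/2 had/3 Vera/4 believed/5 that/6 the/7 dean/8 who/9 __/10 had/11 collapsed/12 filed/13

The marked gap is inside the relative clause, the subject of "collapsed".
Its filler is the head noun "dean" (via "who"), at word 8.
(The other dependency links word 2 to a gap after word 13.)

8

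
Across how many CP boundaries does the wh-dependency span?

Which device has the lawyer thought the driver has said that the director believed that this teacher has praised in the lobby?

3

"which device" is extracted from the object of "praised".
Boundaries crossed, outermost first: [Ø], [that], [that] — 3 in total.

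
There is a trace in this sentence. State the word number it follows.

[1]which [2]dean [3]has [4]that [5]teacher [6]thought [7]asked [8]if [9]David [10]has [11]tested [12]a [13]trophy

The displaced element is "which dean" (word 2).
It is linked across 1 clause boundary (Ø).
It functions as the subject of "asked", so the gap sits immediately after word 6 ("thought").
Base order: That teacher has thought which dean asked if David has tested a trophy.

6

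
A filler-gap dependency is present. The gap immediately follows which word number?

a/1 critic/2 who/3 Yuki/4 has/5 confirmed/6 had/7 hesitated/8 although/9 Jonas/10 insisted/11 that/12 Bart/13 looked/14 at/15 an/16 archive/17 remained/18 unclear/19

6

The displaced element is "a critic" (word 2).
It is linked across 1 clause boundary (Ø).
It functions as the subject of "hesitated", so the gap sits immediately after word 6 ("confirmed").
Base order: Yuki has confirmed a critic had hesitated although Jonas insisted that Bart looked at an archive.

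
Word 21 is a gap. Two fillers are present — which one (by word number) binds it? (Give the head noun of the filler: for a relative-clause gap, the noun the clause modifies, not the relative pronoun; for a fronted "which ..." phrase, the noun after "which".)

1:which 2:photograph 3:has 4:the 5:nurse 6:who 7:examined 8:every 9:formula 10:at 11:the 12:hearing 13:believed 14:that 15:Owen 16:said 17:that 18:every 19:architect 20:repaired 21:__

2

The marked gap is the direct object of "repaired".
Its filler is the fronted wh-phrase "which photograph", at word 2.
(The other dependency links word 5 to a gap after word 6.)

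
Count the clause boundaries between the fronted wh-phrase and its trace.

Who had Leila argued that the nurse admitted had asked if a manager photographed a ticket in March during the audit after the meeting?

"who" is extracted from the subject of "asked".
Boundaries crossed, outermost first: [that], [Ø] — 2 in total.

2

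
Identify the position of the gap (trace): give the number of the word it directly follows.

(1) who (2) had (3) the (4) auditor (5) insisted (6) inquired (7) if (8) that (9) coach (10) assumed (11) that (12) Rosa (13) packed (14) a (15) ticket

The displaced element is "who" (word 1).
It is linked across 1 clause boundary (Ø).
It functions as the subject of "inquired", so the gap sits immediately after word 5 ("insisted").
Base order: The auditor had insisted who inquired if that coach assumed that Rosa packed a ticket.

5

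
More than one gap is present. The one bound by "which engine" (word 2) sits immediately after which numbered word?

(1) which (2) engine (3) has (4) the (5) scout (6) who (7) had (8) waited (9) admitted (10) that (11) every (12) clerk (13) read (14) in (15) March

The displaced element is "which engine" (word 2).
It is linked across 1 clause boundary (that).
It functions as the direct object of "read", so the gap sits immediately after word 13 ("read").
Base order: The scout who had waited has admitted that every clerk read which engine in March.

13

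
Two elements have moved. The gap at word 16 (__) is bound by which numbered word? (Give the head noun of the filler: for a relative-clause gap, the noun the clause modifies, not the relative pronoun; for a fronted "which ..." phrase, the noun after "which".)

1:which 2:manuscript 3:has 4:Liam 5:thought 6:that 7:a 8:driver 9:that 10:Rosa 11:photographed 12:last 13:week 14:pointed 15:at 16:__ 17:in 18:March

2

The marked gap is the object of the preposition "at" of "pointed".
Its filler is the fronted wh-phrase "which manuscript", at word 2.
(The other dependency links word 8 to a gap after word 11.)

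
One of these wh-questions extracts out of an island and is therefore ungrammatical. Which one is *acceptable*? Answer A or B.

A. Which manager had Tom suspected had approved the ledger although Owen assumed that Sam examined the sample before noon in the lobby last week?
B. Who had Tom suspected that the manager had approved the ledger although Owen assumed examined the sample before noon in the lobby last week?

In B, the wh-phrase is extracted from inside an adjunct island (introduced by "although"), which blocks movement.
In A, the extraction path crosses only that-complement boundaries, which are transparent.
So A is grammatical.

A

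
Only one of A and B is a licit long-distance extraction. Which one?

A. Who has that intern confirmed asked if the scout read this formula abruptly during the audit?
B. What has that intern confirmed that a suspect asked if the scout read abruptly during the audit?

In B, the wh-phrase is extracted from inside a wh-island (introduced by "if"), which blocks movement.
In A, the extraction path crosses only that-complement boundaries, which are transparent.
So A is grammatical.

A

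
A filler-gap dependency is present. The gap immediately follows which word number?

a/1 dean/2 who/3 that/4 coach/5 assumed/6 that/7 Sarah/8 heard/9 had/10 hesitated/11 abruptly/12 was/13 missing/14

The displaced element is "a dean" (word 2).
It is linked across 2 clause boundaries (that → Ø).
It functions as the subject of "hesitated", so the gap sits immediately after word 9 ("heard").
Base order: That coach assumed that Sarah heard a dean had hesitated abruptly.

9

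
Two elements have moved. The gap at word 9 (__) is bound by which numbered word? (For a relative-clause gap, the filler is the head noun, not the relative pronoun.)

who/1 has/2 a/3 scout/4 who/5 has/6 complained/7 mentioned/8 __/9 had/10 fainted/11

1

The marked gap is the subject of "fainted".
Its filler is the fronted wh-phrase "who", at word 1.
(The other dependency links word 4 to a gap after word 5.)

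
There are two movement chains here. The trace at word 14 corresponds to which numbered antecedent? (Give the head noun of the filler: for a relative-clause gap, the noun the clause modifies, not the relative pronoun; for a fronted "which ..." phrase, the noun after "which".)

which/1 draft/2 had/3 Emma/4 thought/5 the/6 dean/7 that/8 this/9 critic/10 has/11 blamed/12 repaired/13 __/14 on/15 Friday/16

The marked gap is the direct object of "repaired".
Its filler is the fronted wh-phrase "which draft", at word 2.
(The other dependency links word 7 to a gap after word 12.)

2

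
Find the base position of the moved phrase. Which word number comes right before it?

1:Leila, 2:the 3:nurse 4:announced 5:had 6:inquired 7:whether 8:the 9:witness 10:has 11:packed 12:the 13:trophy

4

The displaced element is "Leila" (word 1).
It is linked across 1 clause boundary (Ø).
It functions as the subject of "inquired", so the gap sits immediately after word 4 ("announced").
Base order: The nurse announced that Leila had inquired whether the witness has packed the trophy.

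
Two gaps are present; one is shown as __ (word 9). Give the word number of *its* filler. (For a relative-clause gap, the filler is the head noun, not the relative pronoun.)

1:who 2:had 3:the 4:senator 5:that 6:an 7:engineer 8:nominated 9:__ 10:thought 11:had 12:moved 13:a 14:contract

4

The marked gap is inside the relative clause, the direct object of "nominated".
Its filler is the head noun "senator" (via "that"), at word 4.
(The other dependency links word 1 to a gap after word 10.)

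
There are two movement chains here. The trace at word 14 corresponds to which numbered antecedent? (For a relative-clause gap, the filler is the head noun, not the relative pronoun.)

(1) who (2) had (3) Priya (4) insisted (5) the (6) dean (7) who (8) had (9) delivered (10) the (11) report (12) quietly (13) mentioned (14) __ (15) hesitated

1

The marked gap is the subject of "hesitated".
Its filler is the fronted wh-phrase "who", at word 1.
(The other dependency links word 6 to a gap after word 7.)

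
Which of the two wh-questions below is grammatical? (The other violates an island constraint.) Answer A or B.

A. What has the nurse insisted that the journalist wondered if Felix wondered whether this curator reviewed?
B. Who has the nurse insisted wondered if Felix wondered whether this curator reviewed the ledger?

B

In A, the wh-phrase is extracted from inside a wh-island (introduced by "if"), which blocks movement.
In B, the extraction path crosses only that-complement boundaries, which are transparent.
So B is grammatical.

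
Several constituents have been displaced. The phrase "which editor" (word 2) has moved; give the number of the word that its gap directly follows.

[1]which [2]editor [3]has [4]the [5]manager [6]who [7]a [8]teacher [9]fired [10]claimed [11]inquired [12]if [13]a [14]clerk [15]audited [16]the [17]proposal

The displaced element is "which editor" (word 2).
It is linked across 1 clause boundary (Ø).
It functions as the subject of "inquired", so the gap sits immediately after word 10 ("claimed").
Base order: The manager who a teacher fired has claimed that which editor inquired if a clerk audited the proposal.

10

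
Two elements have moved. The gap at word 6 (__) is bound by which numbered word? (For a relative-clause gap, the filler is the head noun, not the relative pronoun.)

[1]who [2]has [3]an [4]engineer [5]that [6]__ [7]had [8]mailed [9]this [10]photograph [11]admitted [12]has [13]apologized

The marked gap is inside the relative clause, the subject of "mailed".
Its filler is the head noun "engineer" (via "that"), at word 4.
(The other dependency links word 1 to a gap after word 11.)

4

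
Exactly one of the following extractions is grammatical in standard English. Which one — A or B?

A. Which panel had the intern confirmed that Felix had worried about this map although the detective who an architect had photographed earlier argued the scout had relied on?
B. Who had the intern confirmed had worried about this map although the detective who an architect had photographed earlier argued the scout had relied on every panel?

B

In A, the wh-phrase is extracted from inside an adjunct island (introduced by "although"), which blocks movement.
In B, the extraction path crosses only that-complement boundaries, which are transparent.
So B is grammatical.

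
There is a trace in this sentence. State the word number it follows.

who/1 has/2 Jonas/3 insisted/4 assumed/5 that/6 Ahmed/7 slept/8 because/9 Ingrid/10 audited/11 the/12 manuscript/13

The displaced element is "who" (word 1).
It is linked across 1 clause boundary (Ø).
It functions as the subject of "assumed", so the gap sits immediately after word 4 ("insisted").
Base order: Jonas has insisted who assumed that Ahmed slept because Ingrid audited the manuscript.

4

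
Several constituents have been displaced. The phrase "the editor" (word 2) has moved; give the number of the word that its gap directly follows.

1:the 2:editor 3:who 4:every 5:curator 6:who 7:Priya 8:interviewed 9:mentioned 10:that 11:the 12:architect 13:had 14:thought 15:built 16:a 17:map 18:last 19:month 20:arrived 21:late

The displaced element is "the editor" (word 2).
It is linked across 2 clause boundaries (that → Ø).
It functions as the subject of "built", so the gap sits immediately after word 14 ("thought").
Base order: Every curator who Priya interviewed mentioned that the architect had thought the editor built a map last month.

14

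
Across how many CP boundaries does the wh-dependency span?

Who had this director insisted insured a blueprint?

"who" is extracted from the subject of "insured".
Boundaries crossed, outermost first: [Ø] — 1 in total.

1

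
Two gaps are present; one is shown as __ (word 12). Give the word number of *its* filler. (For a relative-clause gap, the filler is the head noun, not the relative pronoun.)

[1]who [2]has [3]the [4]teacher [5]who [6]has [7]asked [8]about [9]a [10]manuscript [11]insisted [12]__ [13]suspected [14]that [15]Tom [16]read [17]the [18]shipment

The marked gap is the subject of "suspected".
Its filler is the fronted wh-phrase "who", at word 1.
(The other dependency links word 4 to a gap after word 5.)

1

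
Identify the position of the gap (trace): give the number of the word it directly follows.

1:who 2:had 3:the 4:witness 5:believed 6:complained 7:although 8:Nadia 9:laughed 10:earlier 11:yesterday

5

The displaced element is "who" (word 1).
It is linked across 1 clause boundary (Ø).
It functions as the subject of "complained", so the gap sits immediately after word 5 ("believed").
Base order: The witness had believed that who complained although Nadia laughed earlier yesterday.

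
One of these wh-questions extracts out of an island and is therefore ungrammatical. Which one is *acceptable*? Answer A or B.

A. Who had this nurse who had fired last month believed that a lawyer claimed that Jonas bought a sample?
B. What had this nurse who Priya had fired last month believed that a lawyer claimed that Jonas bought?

In A, the wh-phrase is extracted from inside a complex-NP island (relative clause) (introduced by "who"), which blocks movement.
In B, the extraction path crosses only that-complement boundaries, which are transparent.
So B is grammatical.

B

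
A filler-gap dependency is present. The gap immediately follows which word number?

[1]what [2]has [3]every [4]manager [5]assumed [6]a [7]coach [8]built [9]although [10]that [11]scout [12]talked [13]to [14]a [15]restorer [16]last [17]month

The displaced element is "what" (word 1).
It is linked across 1 clause boundary (Ø).
It functions as the direct object of "built", so the gap sits immediately after word 8 ("built").
Base order: Every manager has assumed a coach built what although that scout talked to a restorer last month.

8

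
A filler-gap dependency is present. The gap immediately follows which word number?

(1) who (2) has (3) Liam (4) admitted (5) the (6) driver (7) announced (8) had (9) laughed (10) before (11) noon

7

The displaced element is "who" (word 1).
It is linked across 2 clause boundaries (Ø → Ø).
It functions as the subject of "laughed", so the gap sits immediately after word 7 ("announced").
Base order: Liam has admitted the driver announced who had laughed before noon.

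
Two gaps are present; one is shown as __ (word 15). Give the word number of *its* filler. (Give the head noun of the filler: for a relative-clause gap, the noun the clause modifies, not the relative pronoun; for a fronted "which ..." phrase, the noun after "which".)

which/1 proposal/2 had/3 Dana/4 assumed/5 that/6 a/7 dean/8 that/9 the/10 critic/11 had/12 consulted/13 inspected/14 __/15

2

The marked gap is the direct object of "inspected".
Its filler is the fronted wh-phrase "which proposal", at word 2.
(The other dependency links word 8 to a gap after word 13.)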